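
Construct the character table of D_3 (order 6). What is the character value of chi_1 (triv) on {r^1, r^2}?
Conjugacy classes: {e} of size 1, {r^1, r^2} of size 2, {s, sr, ..., sr^2} of size 3.
Character table:
  irrep \ class              {e} (size 1)  {r^1, r^2} (size 2)  {s, sr, ..., sr^2} (size 3)
  chi_1 (triv)               1             1                    1                          
  chi_2 (sign: r->1, s->-1)  1             1                    -1                         
  chi_3 (2d, j=1)            2             -1                   0                          

Spot check: chi_1 (triv) on {r^1, r^2} = 1.

Solution. D_3 has order 2*3 = 6 with 3 conjugacy classes, hence 3 irreducibles. Sum of squared dims 1 + 1 + 4 = 6 = |G|. Linear characters come from the abelianisation; the 2-dimensional irreps have character r^k -> 2*cos(2*pi*j*k/3), reflections -> 0.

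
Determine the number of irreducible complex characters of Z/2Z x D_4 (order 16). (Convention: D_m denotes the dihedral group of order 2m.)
10

Solution. The number of irreducible complex representations of a finite group equals its number of conjugacy classes. For a direct product, #classes(G x H) = #classes(G) * #classes(H). Z/2Z has 2 classes (abelian), D_4 has 5 classes, so 2 * 5 = 10, so Z/2Z x D_4 (order 16) has exactly 10 irreducible complex representations.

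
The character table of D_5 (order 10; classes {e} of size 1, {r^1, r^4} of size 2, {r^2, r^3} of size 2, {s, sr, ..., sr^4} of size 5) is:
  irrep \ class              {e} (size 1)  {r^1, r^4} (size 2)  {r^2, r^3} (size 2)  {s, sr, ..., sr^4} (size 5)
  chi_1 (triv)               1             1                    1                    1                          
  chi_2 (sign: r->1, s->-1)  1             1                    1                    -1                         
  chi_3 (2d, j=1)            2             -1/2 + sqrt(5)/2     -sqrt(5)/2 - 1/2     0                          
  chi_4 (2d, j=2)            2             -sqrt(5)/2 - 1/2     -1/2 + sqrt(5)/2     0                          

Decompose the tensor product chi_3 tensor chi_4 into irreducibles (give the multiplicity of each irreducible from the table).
chi_3 tensor chi_4 = chi_3 + chi_4 (all other irreducibles have multiplicity 0).

Working: The character of a tensor product is the pointwise product (chi_3 * chi_4)(C) = chi_3(C) * chi_4(C):
  {e}: (2)*(2), {r^1, r^4}: (-1/2 + sqrt(5)/2)*(-sqrt(5)/2 - 1/2), {r^2, r^3}: (-sqrt(5)/2 - 1/2)*(-1/2 + sqrt(5)/2), {s, sr, ..., sr^4}: (0)*(0)
so (chi_3 * chi_4) takes values
  {e} -> 4, {r^1, r^4} -> -1, {r^2, r^3} -> -1, {s, sr, ..., sr^4} -> 0.
Now take the inner product of this character with each irreducible chi from the table, <chi_3*chi_4, chi> = (1/10) sum_C |C| (chi_3*chi_4)(C) conj(chi(C)):
  <chi_3*chi_4, chi_1> = (1/10)[1*(4)*conj(1) + 2*(-1)*conj(1) + 2*(-1)*conj(1) + 5*(0)*conj(1)]
      = (1/10)[(4) + (-2) + (-2) + (0)] = 0/10 = 0
  <chi_3*chi_4, chi_2> = (1/10)[1*(4)*conj(1) + 2*(-1)*conj(1) + 2*(-1)*conj(1) + 5*(0)*conj(-1)]
      = (1/10)[(4) + (-2) + (-2) + (0)] = 0/10 = 0
  <chi_3*chi_4, chi_3> = (1/10)[1*(4)*conj(2) + 2*(-1)*conj(-1/2 + sqrt(5)/2) + 2*(-1)*conj(-sqrt(5)/2 - 1/2) + 5*(0)*conj(0)]
      = (1/10)[(8) + (1 - sqrt(5)) + (1 + sqrt(5)) + (0)] = 10/10 = 1
  <chi_3*chi_4, chi_4> = (1/10)[1*(4)*conj(2) + 2*(-1)*conj(-sqrt(5)/2 - 1/2) + 2*(-1)*conj(-1/2 + sqrt(5)/2) + 5*(0)*conj(0)]
      = (1/10)[(8) + (1 + sqrt(5)) + (1 - sqrt(5)) + (0)] = 10/10 = 1
Hence the multiplicities are chi_3: 1, chi_4: 1. Dimension check: dim(chi_3)*dim(chi_4) = 2*2 = 4 and sum (mult * dim) = 1*2 + 1*2 = 4.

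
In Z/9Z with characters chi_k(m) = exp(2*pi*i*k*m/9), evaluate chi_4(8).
chi_4(8) = zeta_9^32 = exp(-8*I*pi/9)

Reasoning: chi_4(8) = zeta_9^(4*8) = zeta_9^32. Since zeta_9^9 = 1, this equals zeta_9^5 = exp(2*pi*i*5/9) = exp(-8*I*pi/9).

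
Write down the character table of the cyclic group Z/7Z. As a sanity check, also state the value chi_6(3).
Character table of Z/7Z (irreps indexed chi_0,...,chi_6 with chi_k(m) = zeta_7^(k*m), zeta_7 = exp(2*pi*i/7)):
  irrep \ class  {0} (size 1)  {1} (size 1)    {2} (size 1)    {3} (size 1)    {4} (size 1)    {5} (size 1)    {6} (size 1)  
  chi_0          1             1               1               1               1               1               1             
  chi_1          1             exp(2*I*pi/7)   exp(4*I*pi/7)   exp(6*I*pi/7)   exp(-6*I*pi/7)  exp(-4*I*pi/7)  exp(-2*I*pi/7)
  chi_2          1             exp(4*I*pi/7)   exp(-6*I*pi/7)  exp(-2*I*pi/7)  exp(2*I*pi/7)   exp(6*I*pi/7)   exp(-4*I*pi/7)
  chi_3          1             exp(6*I*pi/7)   exp(-2*I*pi/7)  exp(4*I*pi/7)   exp(-4*I*pi/7)  exp(2*I*pi/7)   exp(-6*I*pi/7)
  chi_4          1             exp(-6*I*pi/7)  exp(2*I*pi/7)   exp(-4*I*pi/7)  exp(4*I*pi/7)   exp(-2*I*pi/7)  exp(6*I*pi/7) 
  chi_5          1             exp(-4*I*pi/7)  exp(6*I*pi/7)   exp(2*I*pi/7)   exp(-2*I*pi/7)  exp(-6*I*pi/7)  exp(4*I*pi/7) 
  chi_6          1             exp(-2*I*pi/7)  exp(-4*I*pi/7)  exp(-6*I*pi/7)  exp(6*I*pi/7)   exp(4*I*pi/7)   exp(2*I*pi/7) 

Spot check: chi_6(3) = zeta_7^(6*3) = zeta_7^18 = exp(-6*I*pi/7).

Reasoning: Z/7Z is abelian, so all 7 irreducible complex representations are 1-dimensional. They are given by chi_k(m) = zeta_7^(k*m) for k = 0,...,6. Row orthogonality: sum_m chi_k(m) conj(chi_l(m)) = 7 * [k = l].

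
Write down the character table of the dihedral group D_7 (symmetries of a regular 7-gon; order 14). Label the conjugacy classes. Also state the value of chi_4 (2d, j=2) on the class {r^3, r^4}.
Conjugacy classes: {e} of size 1, {r^1, r^6} of size 2, {r^2, r^5} of size 2, {r^3, r^4} of size 2, {s, sr, ..., sr^6} of size 7.
Character table:
  irrep \ class              {e} (size 1)  {r^1, r^6} (size 2)  {r^2, r^5} (size 2)  {r^3, r^4} (size 2)  {s, sr, ..., sr^6} (size 7)
  chi_1 (triv)               1             1                    1                    1                    1                          
  chi_2 (sign: r->1, s->-1)  1             1                    1                    1                    -1                         
  chi_3 (2d, j=1)            2             2*cos(2*pi/7)        -2*cos(3*pi/7)       -2*cos(pi/7)         0                          
  chi_4 (2d, j=2)            2             -2*cos(3*pi/7)       -2*cos(pi/7)         2*cos(2*pi/7)        0                          
  chi_5 (2d, j=3)            2             -2*cos(pi/7)         2*cos(2*pi/7)        -2*cos(3*pi/7)       0                          

Spot check: chi_4 (2d, j=2) on {r^3, r^4} = 2*cos(2*pi/7).

Argument: D_7 has order 2*7 = 14 with 5 conjugacy classes, hence 5 irreducibles. Sum of squared dims 1 + 1 + 4 + 4 + 4 = 14 = |G|. Linear characters come from the abelianisation; the 2-dimensional irreps have character r^k -> 2*cos(2*pi*j*k/7), reflections -> 0.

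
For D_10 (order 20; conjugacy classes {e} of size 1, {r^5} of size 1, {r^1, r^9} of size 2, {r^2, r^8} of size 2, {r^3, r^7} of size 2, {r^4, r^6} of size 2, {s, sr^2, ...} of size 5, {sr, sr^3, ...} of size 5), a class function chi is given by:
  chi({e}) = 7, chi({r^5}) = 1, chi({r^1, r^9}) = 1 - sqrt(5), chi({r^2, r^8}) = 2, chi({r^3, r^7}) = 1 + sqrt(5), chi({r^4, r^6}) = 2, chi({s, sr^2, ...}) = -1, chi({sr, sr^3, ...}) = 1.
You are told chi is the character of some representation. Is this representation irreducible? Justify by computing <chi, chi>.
Not irreducible (reducible): <chi, chi> = 5 > 1.

Derivation: <chi, chi> = (1/|G|) sum_C |C| * |chi(C)|^2 = (1/20)[1*|7|^2 + 1*|1|^2 + 2*|1 - sqrt(5)|^2 + 2*|2|^2 + 2*|1 + sqrt(5)|^2 + 2*|2|^2 + 5*|-1|^2 + 5*|1|^2]
  = (1/20)[(49) + (1) + (12 - 4*sqrt(5)) + (8) + (4*sqrt(5) + 12) + (8) + (5) + (5)] = 100/20 = 5.
A character is irreducible iff <chi, chi> = 1, so this representation is reducible.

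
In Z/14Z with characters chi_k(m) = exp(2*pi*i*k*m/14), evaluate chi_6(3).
chi_6(3) = zeta_14^18 = exp(4*I*pi/7)

Argument: chi_6(3) = zeta_14^(6*3) = zeta_14^18. Since zeta_14^14 = 1, this equals zeta_14^4 = exp(2*pi*i*4/14) = exp(4*I*pi/7).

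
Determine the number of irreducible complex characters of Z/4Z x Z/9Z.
36

Derivation: The number of irreducible complex representations of a finite group equals its number of conjugacy classes. Z/4Z x Z/9Z is abelian of order 36, so every element is its own conjugacy class: 36 classes, so Z/4Z x Z/9Z (order 36) has exactly 36 irreducible complex representations.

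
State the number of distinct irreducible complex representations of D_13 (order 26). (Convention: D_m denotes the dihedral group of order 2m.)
8

Explanation: The number of irreducible complex representations of a finite group equals its number of conjugacy classes. D_13 has 8 conjugacy classes ((n+3)/2 for n odd), so D_13 (order 26) has exactly 8 irreducible complex representations.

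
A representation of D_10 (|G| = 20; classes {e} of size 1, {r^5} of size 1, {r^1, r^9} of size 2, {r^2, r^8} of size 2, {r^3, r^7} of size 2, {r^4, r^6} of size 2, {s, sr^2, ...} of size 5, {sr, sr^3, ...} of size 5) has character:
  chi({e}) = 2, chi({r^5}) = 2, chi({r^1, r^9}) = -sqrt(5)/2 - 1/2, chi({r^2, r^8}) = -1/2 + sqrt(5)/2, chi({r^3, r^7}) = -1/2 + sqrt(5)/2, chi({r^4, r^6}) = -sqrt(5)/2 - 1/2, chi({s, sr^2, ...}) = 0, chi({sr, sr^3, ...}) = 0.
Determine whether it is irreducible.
Irreducible: <chi, chi> = 1.

Justification: <chi, chi> = (1/|G|) sum_C |C| * |chi(C)|^2 = (1/20)[1*|2|^2 + 1*|2|^2 + 2*|-sqrt(5)/2 - 1/2|^2 + 2*|-1/2 + sqrt(5)/2|^2 + 2*|-1/2 + sqrt(5)/2|^2 + 2*|-sqrt(5)/2 - 1/2|^2 + 5*|0|^2 + 5*|0|^2]
  = (1/20)[(4) + (4) + (sqrt(5) + 3) + (3 - sqrt(5)) + (3 - sqrt(5)) + (sqrt(5) + 3) + (0) + (0)] = 20/20 = 1.
A character is irreducible iff <chi, chi> = 1, so this representation is irreducible.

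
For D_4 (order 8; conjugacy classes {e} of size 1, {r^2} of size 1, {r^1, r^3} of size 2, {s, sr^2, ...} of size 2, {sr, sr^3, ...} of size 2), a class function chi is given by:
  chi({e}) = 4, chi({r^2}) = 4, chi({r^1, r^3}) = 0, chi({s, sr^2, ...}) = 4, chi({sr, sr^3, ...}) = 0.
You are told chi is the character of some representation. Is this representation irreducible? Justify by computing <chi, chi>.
Not irreducible (reducible): <chi, chi> = 8 > 1.

Why: <chi, chi> = (1/|G|) sum_C |C| * |chi(C)|^2 = (1/8)[1*|4|^2 + 1*|4|^2 + 2*|0|^2 + 2*|4|^2 + 2*|0|^2]
  = (1/8)[(16) + (16) + (0) + (32) + (0)] = 64/8 = 8.
A character is irreducible iff <chi, chi> = 1, so this representation is reducible.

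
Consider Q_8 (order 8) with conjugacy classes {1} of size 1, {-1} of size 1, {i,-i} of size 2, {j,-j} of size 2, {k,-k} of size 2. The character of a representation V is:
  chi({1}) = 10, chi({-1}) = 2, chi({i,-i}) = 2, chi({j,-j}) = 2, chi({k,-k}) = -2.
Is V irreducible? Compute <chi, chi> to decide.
Not irreducible (reducible): <chi, chi> = 16 > 1.

Derivation: <chi, chi> = (1/|G|) sum_C |C| * |chi(C)|^2 = (1/8)[1*|10|^2 + 1*|2|^2 + 2*|2|^2 + 2*|2|^2 + 2*|-2|^2]
  = (1/8)[(100) + (4) + (8) + (8) + (8)] = 128/8 = 16.
A character is irreducible iff <chi, chi> = 1, so this representation is reducible.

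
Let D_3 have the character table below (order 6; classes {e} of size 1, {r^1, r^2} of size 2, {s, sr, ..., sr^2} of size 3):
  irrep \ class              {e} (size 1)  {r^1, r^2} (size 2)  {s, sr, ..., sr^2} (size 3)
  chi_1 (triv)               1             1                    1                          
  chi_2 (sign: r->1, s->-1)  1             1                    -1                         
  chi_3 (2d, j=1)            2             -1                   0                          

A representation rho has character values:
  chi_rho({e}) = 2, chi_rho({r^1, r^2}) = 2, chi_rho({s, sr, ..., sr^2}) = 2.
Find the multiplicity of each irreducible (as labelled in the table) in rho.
Multiplicities: chi_1: 2, chi_2: 0, chi_3: 0.

Why: Use <chi_rho, chi> = (1/|G|) sum_C |C| * chi_rho(C) * conj(chi(C)) with |G| = 6 for each irreducible chi in the table:
  <chi_rho, chi_1> = (1/6)[1*(2)*conj(1) + 2*(2)*conj(1) + 3*(2)*conj(1)]
      = (1/6)[(2) + (4) + (6)] = 12/6 = 2
  <chi_rho, chi_2> = (1/6)[1*(2)*conj(1) + 2*(2)*conj(1) + 3*(2)*conj(-1)]
      = (1/6)[(2) + (4) + (-6)] = 0/6 = 0
  <chi_rho, chi_3> = (1/6)[1*(2)*conj(2) + 2*(2)*conj(-1) + 3*(2)*conj(0)]
      = (1/6)[(4) + (-4) + (0)] = 0/6 = 0
Dimension check: dim(rho) = sum (mult * dim) = 2*1 + 0*1 + 0*2 = 2 = chi_rho(e) = 2.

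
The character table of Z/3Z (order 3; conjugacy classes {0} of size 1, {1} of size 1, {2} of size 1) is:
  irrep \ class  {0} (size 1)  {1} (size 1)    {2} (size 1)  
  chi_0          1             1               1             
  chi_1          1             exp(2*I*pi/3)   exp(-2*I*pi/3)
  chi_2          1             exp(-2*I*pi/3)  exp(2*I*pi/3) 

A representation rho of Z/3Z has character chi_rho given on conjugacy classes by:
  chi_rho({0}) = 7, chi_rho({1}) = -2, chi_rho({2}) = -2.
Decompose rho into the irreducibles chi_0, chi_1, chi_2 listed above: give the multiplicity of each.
Multiplicities: chi_0: 1, chi_1: 3, chi_2: 3.

Justification: Use <chi_rho, chi> = (1/|G|) sum_C |C| * chi_rho(C) * conj(chi(C)) with |G| = 3 for each irreducible chi in the table:
  <chi_rho, chi_0> = (1/3)[1*(7)*conj(1) + 1*(-2)*conj(1) + 1*(-2)*conj(1)]
      = (1/3)[(7) + (-2) + (-2)] = 3/3 = 1
  <chi_rho, chi_1> = (1/3)[1*(7)*conj(1) + 1*(-2)*conj(exp(2*I*pi/3)) + 1*(-2)*conj(exp(-2*I*pi/3))]
      = (1/3)[(7) + (3 + exp(-2*I*pi/3) + 3*exp(2*I*pi/3)) + (3 + 3*exp(-2*I*pi/3) + exp(2*I*pi/3))] = 9/3 = 3
  <chi_rho, chi_2> = (1/3)[1*(7)*conj(1) + 1*(-2)*conj(exp(-2*I*pi/3)) + 1*(-2)*conj(exp(2*I*pi/3))]
      = (1/3)[(7) + (3 + 3*exp(-2*I*pi/3) + exp(2*I*pi/3)) + (3 + exp(-2*I*pi/3) + 3*exp(2*I*pi/3))] = 9/3 = 3
(Exp terms are combined using exp(i*s)*conj(exp(i*t)) = exp(i*(s-t)), and sums of them are collapsed using the identity that for every m > 1 the m distinct m-th roots of unity sum to 0, e.g. 1 + exp(2*I*pi/3) + exp(-2*I*pi/3) = 0.)
Dimension check: dim(rho) = sum (mult * dim) = 1*1 + 3*1 + 3*1 = 7 = chi_rho(e) = 7.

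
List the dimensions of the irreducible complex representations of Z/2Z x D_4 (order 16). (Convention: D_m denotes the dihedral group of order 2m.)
Dimensions: 1, 1, 1, 1, 1, 1, 1, 1, 2, 2

Why: There are 10 irreducibles (= number of conjugacy classes). Their dimensions d_i satisfy sum d_i^2 = |G| = 16: 1 + 1 + 1 + 1 + 1 + 1 + 1 + 1 + 4 + 4 = 16. (For the product with Z/2Z: each of the 2 1-dim characters of Z/2Z tensors with each irrep of D_4, giving 2 copies of each D_4-dimension.)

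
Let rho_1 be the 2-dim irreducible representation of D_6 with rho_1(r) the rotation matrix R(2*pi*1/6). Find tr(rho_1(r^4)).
chi_{rho_1}(r^4) = 2*cos(2*pi*1*4/6) = -1

Why: rho_1(r^4) is rotation by angle 2*pi*1*4/6, whose trace is 2*cos(2*pi*1*4/6) = -1.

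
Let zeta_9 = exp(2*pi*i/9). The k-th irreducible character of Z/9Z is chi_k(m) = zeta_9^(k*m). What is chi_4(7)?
chi_4(7) = zeta_9^28 = exp(2*I*pi/9)

Justification: chi_4(7) = zeta_9^(4*7) = zeta_9^28. Since zeta_9^9 = 1, this equals zeta_9^1 = exp(2*pi*i*1/9) = exp(2*I*pi/9).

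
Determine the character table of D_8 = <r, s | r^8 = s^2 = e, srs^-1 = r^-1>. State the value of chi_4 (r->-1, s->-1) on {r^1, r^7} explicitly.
Conjugacy classes: {e} of size 1, {r^4} of size 1, {r^1, r^7} of size 2, {r^2, r^6} of size 2, {r^3, r^5} of size 2, {s, sr^2, ...} of size 4, {sr, sr^3, ...} of size 4.
Character table:
  irrep \ class              {e} (size 1)  {r^4} (size 1)  {r^1, r^7} (size 2)  {r^2, r^6} (size 2)  {r^3, r^5} (size 2)  {s, sr^2, ...} (size 4)  {sr, sr^3, ...} (size 4)
  chi_1 (triv)               1             1               1                    1                    1                    1                        1                       
  chi_2 (sign: r->1, s->-1)  1             1               1                    1                    1                    -1                       -1                      
  chi_3 (r->-1, s->1)        1             1               -1                   1                    -1                   1                        -1                      
  chi_4 (r->-1, s->-1)       1             1               -1                   1                    -1                   -1                       1                       
  chi_5 (2d, j=1)            2             -2              sqrt(2)              0                    -sqrt(2)             0                        0                       
  chi_6 (2d, j=2)            2             2               0                    -2                   0                    0                        0                       
  chi_7 (2d, j=3)            2             -2              -sqrt(2)             0                    sqrt(2)              0                        0                       

Spot check: chi_4 (r->-1, s->-1) on {r^1, r^7} = -1.

Solution. D_8 has order 2*8 = 16 with 7 conjugacy classes, hence 7 irreducibles. Sum of squared dims 1 + 1 + 1 + 1 + 4 + 4 + 4 = 16 = |G|. Linear characters come from the abelianisation; the 2-dimensional irreps have character r^k -> 2*cos(2*pi*j*k/8), reflections -> 0.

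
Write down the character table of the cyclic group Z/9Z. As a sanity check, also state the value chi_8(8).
Character table of Z/9Z (irreps indexed chi_0,...,chi_8 with chi_k(m) = zeta_9^(k*m), zeta_9 = exp(2*pi*i/9)):
  irrep \ class  {0} (size 1)  {1} (size 1)    {2} (size 1)    {3} (size 1)    {4} (size 1)    {5} (size 1)    {6} (size 1)    {7} (size 1)    {8} (size 1)  
  chi_0          1             1               1               1               1               1               1               1               1             
  chi_1          1             exp(2*I*pi/9)   exp(4*I*pi/9)   exp(2*I*pi/3)   exp(8*I*pi/9)   exp(-8*I*pi/9)  exp(-2*I*pi/3)  exp(-4*I*pi/9)  exp(-2*I*pi/9)
  chi_2          1             exp(4*I*pi/9)   exp(8*I*pi/9)   exp(-2*I*pi/3)  exp(-2*I*pi/9)  exp(2*I*pi/9)   exp(2*I*pi/3)   exp(-8*I*pi/9)  exp(-4*I*pi/9)
  chi_3          1             exp(2*I*pi/3)   exp(-2*I*pi/3)  1               exp(2*I*pi/3)   exp(-2*I*pi/3)  1               exp(2*I*pi/3)   exp(-2*I*pi/3)
  chi_4          1             exp(8*I*pi/9)   exp(-2*I*pi/9)  exp(2*I*pi/3)   exp(-4*I*pi/9)  exp(4*I*pi/9)   exp(-2*I*pi/3)  exp(2*I*pi/9)   exp(-8*I*pi/9)
  chi_5          1             exp(-8*I*pi/9)  exp(2*I*pi/9)   exp(-2*I*pi/3)  exp(4*I*pi/9)   exp(-4*I*pi/9)  exp(2*I*pi/3)   exp(-2*I*pi/9)  exp(8*I*pi/9) 
  chi_6          1             exp(-2*I*pi/3)  exp(2*I*pi/3)   1               exp(-2*I*pi/3)  exp(2*I*pi/3)   1               exp(-2*I*pi/3)  exp(2*I*pi/3) 
  chi_7          1             exp(-4*I*pi/9)  exp(-8*I*pi/9)  exp(2*I*pi/3)   exp(2*I*pi/9)   exp(-2*I*pi/9)  exp(-2*I*pi/3)  exp(8*I*pi/9)   exp(4*I*pi/9) 
  chi_8          1             exp(-2*I*pi/9)  exp(-4*I*pi/9)  exp(-2*I*pi/3)  exp(-8*I*pi/9)  exp(8*I*pi/9)   exp(2*I*pi/3)   exp(4*I*pi/9)   exp(2*I*pi/9) 

Spot check: chi_8(8) = zeta_9^(8*8) = zeta_9^64 = exp(2*I*pi/9).

Argument: Z/9Z is abelian, so all 9 irreducible complex representations are 1-dimensional. They are given by chi_k(m) = zeta_9^(k*m) for k = 0,...,8. Row orthogonality: sum_m chi_k(m) conj(chi_l(m)) = 9 * [k = l].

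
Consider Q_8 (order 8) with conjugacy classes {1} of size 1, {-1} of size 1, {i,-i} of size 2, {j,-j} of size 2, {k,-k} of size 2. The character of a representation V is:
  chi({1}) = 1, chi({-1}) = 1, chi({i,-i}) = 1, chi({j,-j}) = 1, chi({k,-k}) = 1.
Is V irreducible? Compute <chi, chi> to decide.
Irreducible: <chi, chi> = 1.

<chi, chi> = (1/|G|) sum_C |C| * |chi(C)|^2 = (1/8)[1*|1|^2 + 1*|1|^2 + 2*|1|^2 + 2*|1|^2 + 2*|1|^2]
  = (1/8)[(1) + (1) + (2) + (2) + (2)] = 8/8 = 1.
A character is irreducible iff <chi, chi> = 1, so this representation is irreducible.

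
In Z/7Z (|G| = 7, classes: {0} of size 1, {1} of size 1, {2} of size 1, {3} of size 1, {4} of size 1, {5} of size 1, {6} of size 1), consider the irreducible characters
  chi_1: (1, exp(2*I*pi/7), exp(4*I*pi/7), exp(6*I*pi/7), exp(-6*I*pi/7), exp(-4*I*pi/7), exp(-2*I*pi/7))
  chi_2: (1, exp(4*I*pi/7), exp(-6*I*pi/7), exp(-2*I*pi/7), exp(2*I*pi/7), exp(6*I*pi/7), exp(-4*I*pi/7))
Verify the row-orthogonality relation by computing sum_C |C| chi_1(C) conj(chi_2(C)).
Sum = 0; so <chi_1, chi_2> = 0 (distinct irreducibles are orthogonal).

Why: Compute term by term over conjugacy classes (|C| * chi_1(C) * conj(chi_2(C))):
  1*(1)*conj(1) + 1*(exp(2*I*pi/7))*conj(exp(4*I*pi/7)) + 1*(exp(4*I*pi/7))*conj(exp(-6*I*pi/7)) + 1*(exp(6*I*pi/7))*conj(exp(-2*I*pi/7)) + 1*(exp(-6*I*pi/7))*conj(exp(2*I*pi/7)) + 1*(exp(-4*I*pi/7))*conj(exp(6*I*pi/7)) + 1*(exp(-2*I*pi/7))*conj(exp(-4*I*pi/7))
  = (1) + (exp(-2*I*pi/7)) + (exp(-4*I*pi/7)) + (exp(-6*I*pi/7)) + (exp(6*I*pi/7)) + (exp(4*I*pi/7)) + (exp(2*I*pi/7))
  = 0.
(Exp terms are combined using exp(i*s)*conj(exp(i*t)) = exp(i*(s-t)), and sums of them are collapsed using the identity that for every m > 1 the m distinct m-th roots of unity sum to 0, e.g. 1 + exp(2*I*pi/3) + exp(-2*I*pi/3) = 0.)
Dividing by |G| = 7 gives 0/7 = 0, matching the row-orthogonality relation <chi_1, chi_2> = [chi_1 = chi_2].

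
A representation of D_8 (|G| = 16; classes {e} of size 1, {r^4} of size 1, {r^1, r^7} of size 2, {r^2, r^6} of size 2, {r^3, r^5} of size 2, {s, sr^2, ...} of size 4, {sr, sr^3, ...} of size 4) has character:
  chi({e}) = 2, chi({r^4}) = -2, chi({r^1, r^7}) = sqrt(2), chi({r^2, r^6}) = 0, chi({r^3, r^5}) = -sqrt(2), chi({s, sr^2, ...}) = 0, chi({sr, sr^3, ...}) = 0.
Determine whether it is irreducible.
Irreducible: <chi, chi> = 1.

Details: <chi, chi> = (1/|G|) sum_C |C| * |chi(C)|^2 = (1/16)[1*|2|^2 + 1*|-2|^2 + 2*|sqrt(2)|^2 + 2*|0|^2 + 2*|-sqrt(2)|^2 + 4*|0|^2 + 4*|0|^2]
  = (1/16)[(4) + (4) + (4) + (0) + (4) + (0) + (0)] = 16/16 = 1.
A character is irreducible iff <chi, chi> = 1, so this representation is irreducible.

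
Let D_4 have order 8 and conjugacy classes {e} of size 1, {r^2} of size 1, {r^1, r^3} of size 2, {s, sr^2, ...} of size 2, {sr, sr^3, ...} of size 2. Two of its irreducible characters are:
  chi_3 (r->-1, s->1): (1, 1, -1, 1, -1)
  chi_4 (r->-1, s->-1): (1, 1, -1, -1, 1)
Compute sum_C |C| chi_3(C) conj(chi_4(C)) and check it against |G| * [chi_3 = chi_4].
Sum = 0; so <chi_3, chi_4> = 0 (distinct irreducibles are orthogonal).

Argument: Compute term by term over conjugacy classes (|C| * chi_3(C) * conj(chi_4(C))):
  1*(1)*conj(1) + 1*(1)*conj(1) + 2*(-1)*conj(-1) + 2*(1)*conj(-1) + 2*(-1)*conj(1)
  = (1) + (1) + (2) + (-2) + (-2)
  = 0.
Dividing by |G| = 8 gives 0/8 = 0, matching the row-orthogonality relation <chi_3, chi_4> = [chi_3 = chi_4].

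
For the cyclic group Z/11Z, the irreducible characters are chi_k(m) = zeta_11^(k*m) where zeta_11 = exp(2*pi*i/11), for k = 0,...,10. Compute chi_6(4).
chi_6(4) = zeta_11^24 = exp(4*I*pi/11)

Working: chi_6(4) = zeta_11^(6*4) = zeta_11^24. Since zeta_11^11 = 1, this equals zeta_11^2 = exp(2*pi*i*2/11) = exp(4*I*pi/11).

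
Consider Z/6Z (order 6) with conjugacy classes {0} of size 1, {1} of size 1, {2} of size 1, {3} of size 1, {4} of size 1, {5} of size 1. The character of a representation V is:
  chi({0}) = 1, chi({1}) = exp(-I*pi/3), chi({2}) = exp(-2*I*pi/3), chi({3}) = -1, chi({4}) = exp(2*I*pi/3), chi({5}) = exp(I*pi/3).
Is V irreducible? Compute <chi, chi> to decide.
Irreducible: <chi, chi> = 1.

Working: <chi, chi> = (1/|G|) sum_C |C| * |chi(C)|^2 = (1/6)[1*|1|^2 + 1*|exp(-I*pi/3)|^2 + 1*|exp(-2*I*pi/3)|^2 + 1*|-1|^2 + 1*|exp(2*I*pi/3)|^2 + 1*|exp(I*pi/3)|^2]
  = (1/6)[(1) + (1) + (1) + (1) + (1) + (1)] = 6/6 = 1.
(Exp terms are combined using exp(i*s)*conj(exp(i*t)) = exp(i*(s-t)), and sums of them are collapsed using the identity that for every m > 1 the m distinct m-th roots of unity sum to 0, e.g. 1 + exp(2*I*pi/3) + exp(-2*I*pi/3) = 0.)
A character is irreducible iff <chi, chi> = 1, so this representation is irreducible.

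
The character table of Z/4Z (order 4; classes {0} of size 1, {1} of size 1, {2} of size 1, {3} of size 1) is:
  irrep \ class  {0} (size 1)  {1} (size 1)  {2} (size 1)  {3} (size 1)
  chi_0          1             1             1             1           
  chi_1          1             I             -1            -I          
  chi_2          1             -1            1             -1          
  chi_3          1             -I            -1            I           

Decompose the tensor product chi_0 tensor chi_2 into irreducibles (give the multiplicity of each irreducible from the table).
chi_0 tensor chi_2 = chi_2 (all other irreducibles have multiplicity 0).

Explanation: The character of a tensor product is the pointwise product (chi_0 * chi_2)(C) = chi_0(C) * chi_2(C):
  {0}: (1)*(1), {1}: (1)*(-1), {2}: (1)*(1), {3}: (1)*(-1)
so (chi_0 * chi_2) takes values
  {0} -> 1, {1} -> -1, {2} -> 1, {3} -> -1.
Now take the inner product of this character with each irreducible chi from the table, <chi_0*chi_2, chi> = (1/4) sum_C |C| (chi_0*chi_2)(C) conj(chi(C)):
  <chi_0*chi_2, chi_0> = (1/4)[1*(1)*conj(1) + 1*(-1)*conj(1) + 1*(1)*conj(1) + 1*(-1)*conj(1)]
      = (1/4)[(1) + (-1) + (1) + (-1)] = 0/4 = 0
  <chi_0*chi_2, chi_1> = (1/4)[1*(1)*conj(1) + 1*(-1)*conj(I) + 1*(1)*conj(-1) + 1*(-1)*conj(-I)]
      = (1/4)[(1) + (I) + (-1) + (-I)] = 0/4 = 0
  <chi_0*chi_2, chi_2> = (1/4)[1*(1)*conj(1) + 1*(-1)*conj(-1) + 1*(1)*conj(1) + 1*(-1)*conj(-1)]
      = (1/4)[(1) + (1) + (1) + (1)] = 4/4 = 1
  <chi_0*chi_2, chi_3> = (1/4)[1*(1)*conj(1) + 1*(-1)*conj(-I) + 1*(1)*conj(-1) + 1*(-1)*conj(I)]
      = (1/4)[(1) + (-I) + (-1) + (I)] = 0/4 = 0
(Exp terms are combined using exp(i*s)*conj(exp(i*t)) = exp(i*(s-t)), and sums of them are collapsed using the identity that for every m > 1 the m distinct m-th roots of unity sum to 0, e.g. 1 + exp(2*I*pi/3) + exp(-2*I*pi/3) = 0.)
Hence the multiplicities are chi_2: 1. Dimension check: dim(chi_0)*dim(chi_2) = 1*1 = 1 and sum (mult * dim) = 1*1 = 1.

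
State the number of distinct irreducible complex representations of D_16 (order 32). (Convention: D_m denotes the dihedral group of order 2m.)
11

Argument: The number of irreducible complex representations of a finite group equals its number of conjugacy classes. D_16 has 11 conjugacy classes (n/2 + 3 for n even), so D_16 (order 32) has exactly 11 irreducible complex representations.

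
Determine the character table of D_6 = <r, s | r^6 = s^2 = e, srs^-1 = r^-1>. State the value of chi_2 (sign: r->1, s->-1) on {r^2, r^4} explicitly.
Conjugacy classes: {e} of size 1, {r^3} of size 1, {r^1, r^5} of size 2, {r^2, r^4} of size 2, {s, sr^2, ...} of size 3, {sr, sr^3, ...} of size 3.
Character table:
  irrep \ class              {e} (size 1)  {r^3} (size 1)  {r^1, r^5} (size 2)  {r^2, r^4} (size 2)  {s, sr^2, ...} (size 3)  {sr, sr^3, ...} (size 3)
  chi_1 (triv)               1             1               1                    1                    1                        1                       
  chi_2 (sign: r->1, s->-1)  1             1               1                    1                    -1                       -1                      
  chi_3 (r->-1, s->1)        1             -1              -1                   1                    1                        -1                      
  chi_4 (r->-1, s->-1)       1             -1              -1                   1                    -1                       1                       
  chi_5 (2d, j=1)            2             -2              1                    -1                   0                        0                       
  chi_6 (2d, j=2)            2             2               -1                   -1                   0                        0                       

Spot check: chi_2 (sign: r->1, s->-1) on {r^2, r^4} = 1.

Explanation: D_6 has order 2*6 = 12 with 6 conjugacy classes, hence 6 irreducibles. Sum of squared dims 1 + 1 + 1 + 1 + 4 + 4 = 12 = |G|. Linear characters come from the abelianisation; the 2-dimensional irreps have character r^k -> 2*cos(2*pi*j*k/6), reflections -> 0.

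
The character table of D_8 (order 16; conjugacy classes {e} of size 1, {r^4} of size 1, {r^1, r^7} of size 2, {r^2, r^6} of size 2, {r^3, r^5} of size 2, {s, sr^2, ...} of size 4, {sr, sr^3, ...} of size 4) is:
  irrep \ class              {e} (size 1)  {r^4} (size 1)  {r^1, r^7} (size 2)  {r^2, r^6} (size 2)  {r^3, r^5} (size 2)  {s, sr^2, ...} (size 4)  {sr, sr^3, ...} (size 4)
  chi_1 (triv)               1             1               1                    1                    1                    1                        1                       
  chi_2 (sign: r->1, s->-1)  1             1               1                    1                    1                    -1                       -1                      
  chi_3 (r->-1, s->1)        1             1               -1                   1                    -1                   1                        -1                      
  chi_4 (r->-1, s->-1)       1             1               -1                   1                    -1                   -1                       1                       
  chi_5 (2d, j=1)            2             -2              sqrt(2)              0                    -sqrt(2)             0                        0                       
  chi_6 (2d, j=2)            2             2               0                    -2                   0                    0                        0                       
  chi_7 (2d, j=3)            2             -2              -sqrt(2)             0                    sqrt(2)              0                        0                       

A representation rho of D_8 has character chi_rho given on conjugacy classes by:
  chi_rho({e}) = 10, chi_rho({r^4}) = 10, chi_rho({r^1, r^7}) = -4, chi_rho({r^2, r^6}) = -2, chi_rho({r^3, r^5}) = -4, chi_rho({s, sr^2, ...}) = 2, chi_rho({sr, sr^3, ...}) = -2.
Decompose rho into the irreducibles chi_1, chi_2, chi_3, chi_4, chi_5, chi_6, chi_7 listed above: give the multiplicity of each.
Multiplicities: chi_1: 0, chi_2: 0, chi_3: 3, chi_4: 1, chi_5: 0, chi_6: 3, chi_7: 0.

Explanation: Use <chi_rho, chi> = (1/|G|) sum_C |C| * chi_rho(C) * conj(chi(C)) with |G| = 16 for each irreducible chi in the table:
  <chi_rho, chi_1> = (1/16)[1*(10)*conj(1) + 1*(10)*conj(1) + 2*(-4)*conj(1) + 2*(-2)*conj(1) + 2*(-4)*conj(1) + 4*(2)*conj(1) + 4*(-2)*conj(1)]
      = (1/16)[(10) + (10) + (-8) + (-4) + (-8) + (8) + (-8)] = 0/16 = 0
  <chi_rho, chi_2> = (1/16)[1*(10)*conj(1) + 1*(10)*conj(1) + 2*(-4)*conj(1) + 2*(-2)*conj(1) + 2*(-4)*conj(1) + 4*(2)*conj(-1) + 4*(-2)*conj(-1)]
      = (1/16)[(10) + (10) + (-8) + (-4) + (-8) + (-8) + (8)] = 0/16 = 0
  <chi_rho, chi_3> = (1/16)[1*(10)*conj(1) + 1*(10)*conj(1) + 2*(-4)*conj(-1) + 2*(-2)*conj(1) + 2*(-4)*conj(-1) + 4*(2)*conj(1) + 4*(-2)*conj(-1)]
      = (1/16)[(10) + (10) + (8) + (-4) + (8) + (8) + (8)] = 48/16 = 3
  <chi_rho, chi_4> = (1/16)[1*(10)*conj(1) + 1*(10)*conj(1) + 2*(-4)*conj(-1) + 2*(-2)*conj(1) + 2*(-4)*conj(-1) + 4*(2)*conj(-1) + 4*(-2)*conj(1)]
      = (1/16)[(10) + (10) + (8) + (-4) + (8) + (-8) + (-8)] = 16/16 = 1
  <chi_rho, chi_5> = (1/16)[1*(10)*conj(2) + 1*(10)*conj(-2) + 2*(-4)*conj(sqrt(2)) + 2*(-2)*conj(0) + 2*(-4)*conj(-sqrt(2)) + 4*(2)*conj(0) + 4*(-2)*conj(0)]
      = (1/16)[(20) + (-20) + (-8*sqrt(2)) + (0) + (8*sqrt(2)) + (0) + (0)] = 0/16 = 0
  <chi_rho, chi_6> = (1/16)[1*(10)*conj(2) + 1*(10)*conj(2) + 2*(-4)*conj(0) + 2*(-2)*conj(-2) + 2*(-4)*conj(0) + 4*(2)*conj(0) + 4*(-2)*conj(0)]
      = (1/16)[(20) + (20) + (0) + (8) + (0) + (0) + (0)] = 48/16 = 3
  <chi_rho, chi_7> = (1/16)[1*(10)*conj(2) + 1*(10)*conj(-2) + 2*(-4)*conj(-sqrt(2)) + 2*(-2)*conj(0) + 2*(-4)*conj(sqrt(2)) + 4*(2)*conj(0) + 4*(-2)*conj(0)]
      = (1/16)[(20) + (-20) + (8*sqrt(2)) + (0) + (-8*sqrt(2)) + (0) + (0)] = 0/16 = 0
Dimension check: dim(rho) = sum (mult * dim) = 0*1 + 0*1 + 3*1 + 1*1 + 0*2 + 3*2 + 0*2 = 10 = chi_rho(e) = 10.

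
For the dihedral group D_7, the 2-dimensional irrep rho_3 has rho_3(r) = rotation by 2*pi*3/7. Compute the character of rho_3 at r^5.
chi_{rho_3}(r^5) = 2*cos(2*pi*3*5/7) = 2*cos(30*pi/7)

Justification: rho_3(r^5) is rotation by angle 2*pi*3*5/7, whose trace is 2*cos(2*pi*3*5/7) = 2*cos(30*pi/7).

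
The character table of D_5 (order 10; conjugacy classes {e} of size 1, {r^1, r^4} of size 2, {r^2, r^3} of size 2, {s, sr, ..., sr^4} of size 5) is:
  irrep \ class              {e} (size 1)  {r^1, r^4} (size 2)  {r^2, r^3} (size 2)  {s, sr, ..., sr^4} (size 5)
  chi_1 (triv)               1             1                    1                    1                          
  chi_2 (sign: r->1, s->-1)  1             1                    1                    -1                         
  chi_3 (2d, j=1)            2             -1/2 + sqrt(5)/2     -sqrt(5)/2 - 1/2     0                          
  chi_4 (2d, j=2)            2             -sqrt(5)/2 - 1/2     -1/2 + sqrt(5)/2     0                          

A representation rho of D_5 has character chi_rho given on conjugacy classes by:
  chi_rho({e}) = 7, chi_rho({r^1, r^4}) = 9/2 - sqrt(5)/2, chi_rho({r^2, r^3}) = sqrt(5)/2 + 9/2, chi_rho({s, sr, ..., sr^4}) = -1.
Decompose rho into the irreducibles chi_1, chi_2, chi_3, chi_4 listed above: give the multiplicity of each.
Multiplicities: chi_1: 2, chi_2: 3, chi_3: 0, chi_4: 1.

Solution. Use <chi_rho, chi> = (1/|G|) sum_C |C| * chi_rho(C) * conj(chi(C)) with |G| = 10 for each irreducible chi in the table:
  <chi_rho, chi_1> = (1/10)[1*(7)*conj(1) + 2*(9/2 - sqrt(5)/2)*conj(1) + 2*(sqrt(5)/2 + 9/2)*conj(1) + 5*(-1)*conj(1)]
      = (1/10)[(7) + (9 - sqrt(5)) + (sqrt(5) + 9) + (-5)] = 20/10 = 2
  <chi_rho, chi_2> = (1/10)[1*(7)*conj(1) + 2*(9/2 - sqrt(5)/2)*conj(1) + 2*(sqrt(5)/2 + 9/2)*conj(1) + 5*(-1)*conj(-1)]
      = (1/10)[(7) + (9 - sqrt(5)) + (sqrt(5) + 9) + (5)] = 30/10 = 3
  <chi_rho, chi_3> = (1/10)[1*(7)*conj(2) + 2*(9/2 - sqrt(5)/2)*conj(-1/2 + sqrt(5)/2) + 2*(sqrt(5)/2 + 9/2)*conj(-sqrt(5)/2 - 1/2) + 5*(-1)*conj(0)]
      = (1/10)[(14) + (-7 + 5*sqrt(5)) + (-5*sqrt(5) - 7) + (0)] = 0/10 = 0
  <chi_rho, chi_4> = (1/10)[1*(7)*conj(2) + 2*(9/2 - sqrt(5)/2)*conj(-sqrt(5)/2 - 1/2) + 2*(sqrt(5)/2 + 9/2)*conj(-1/2 + sqrt(5)/2) + 5*(-1)*conj(0)]
      = (1/10)[(14) + (-4*sqrt(5) - 2) + (-2 + 4*sqrt(5)) + (0)] = 10/10 = 1
Dimension check: dim(rho) = sum (mult * dim) = 2*1 + 3*1 + 0*2 + 1*2 = 7 = chi_rho(e) = 7.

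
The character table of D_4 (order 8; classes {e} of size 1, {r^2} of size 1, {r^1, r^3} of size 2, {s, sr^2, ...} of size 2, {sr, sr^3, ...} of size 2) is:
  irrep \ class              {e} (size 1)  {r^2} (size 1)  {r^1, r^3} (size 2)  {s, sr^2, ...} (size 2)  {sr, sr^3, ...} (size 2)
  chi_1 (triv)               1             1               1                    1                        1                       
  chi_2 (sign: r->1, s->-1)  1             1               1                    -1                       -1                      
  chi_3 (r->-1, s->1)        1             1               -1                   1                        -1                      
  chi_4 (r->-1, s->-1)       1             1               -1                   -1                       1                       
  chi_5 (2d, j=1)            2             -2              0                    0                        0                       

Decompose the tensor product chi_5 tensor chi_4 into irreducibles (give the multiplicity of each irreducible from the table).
chi_5 tensor chi_4 = chi_5 (all other irreducibles have multiplicity 0).

Proof sketch: The character of a tensor product is the pointwise product (chi_5 * chi_4)(C) = chi_5(C) * chi_4(C):
  {e}: (2)*(1), {r^2}: (-2)*(1), {r^1, r^3}: (0)*(-1), {s, sr^2, ...}: (0)*(-1), {sr, sr^3, ...}: (0)*(1)
so (chi_5 * chi_4) takes values
  {e} -> 2, {r^2} -> -2, {r^1, r^3} -> 0, {s, sr^2, ...} -> 0, {sr, sr^3, ...} -> 0.
Now take the inner product of this character with each irreducible chi from the table, <chi_5*chi_4, chi> = (1/8) sum_C |C| (chi_5*chi_4)(C) conj(chi(C)):
  <chi_5*chi_4, chi_1> = (1/8)[1*(2)*conj(1) + 1*(-2)*conj(1) + 2*(0)*conj(1) + 2*(0)*conj(1) + 2*(0)*conj(1)]
      = (1/8)[(2) + (-2) + (0) + (0) + (0)] = 0/8 = 0
  <chi_5*chi_4, chi_2> = (1/8)[1*(2)*conj(1) + 1*(-2)*conj(1) + 2*(0)*conj(1) + 2*(0)*conj(-1) + 2*(0)*conj(-1)]
      = (1/8)[(2) + (-2) + (0) + (0) + (0)] = 0/8 = 0
  <chi_5*chi_4, chi_3> = (1/8)[1*(2)*conj(1) + 1*(-2)*conj(1) + 2*(0)*conj(-1) + 2*(0)*conj(1) + 2*(0)*conj(-1)]
      = (1/8)[(2) + (-2) + (0) + (0) + (0)] = 0/8 = 0
  <chi_5*chi_4, chi_4> = (1/8)[1*(2)*conj(1) + 1*(-2)*conj(1) + 2*(0)*conj(-1) + 2*(0)*conj(-1) + 2*(0)*conj(1)]
      = (1/8)[(2) + (-2) + (0) + (0) + (0)] = 0/8 = 0
  <chi_5*chi_4, chi_5> = (1/8)[1*(2)*conj(2) + 1*(-2)*conj(-2) + 2*(0)*conj(0) + 2*(0)*conj(0) + 2*(0)*conj(0)]
      = (1/8)[(4) + (4) + (0) + (0) + (0)] = 8/8 = 1
Hence the multiplicities are chi_5: 1. Dimension check: dim(chi_5)*dim(chi_4) = 2*1 = 2 and sum (mult * dim) = 1*2 = 2.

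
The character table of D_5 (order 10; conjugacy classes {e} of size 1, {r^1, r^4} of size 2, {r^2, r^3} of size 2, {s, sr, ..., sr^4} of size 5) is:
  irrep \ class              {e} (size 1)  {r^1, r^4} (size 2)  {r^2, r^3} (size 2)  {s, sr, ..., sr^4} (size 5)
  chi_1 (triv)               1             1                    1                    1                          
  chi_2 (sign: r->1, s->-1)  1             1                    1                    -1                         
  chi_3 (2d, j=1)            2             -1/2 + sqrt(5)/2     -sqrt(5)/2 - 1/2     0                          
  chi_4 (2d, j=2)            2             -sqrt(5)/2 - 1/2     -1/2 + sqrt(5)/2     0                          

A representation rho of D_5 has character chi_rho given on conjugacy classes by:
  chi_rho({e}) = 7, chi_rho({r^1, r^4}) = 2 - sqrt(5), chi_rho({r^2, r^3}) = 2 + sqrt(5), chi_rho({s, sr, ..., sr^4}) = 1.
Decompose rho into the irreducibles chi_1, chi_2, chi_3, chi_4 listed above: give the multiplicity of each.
Multiplicities: chi_1: 2, chi_2: 1, chi_3: 0, chi_4: 2.

Details: Use <chi_rho, chi> = (1/|G|) sum_C |C| * chi_rho(C) * conj(chi(C)) with |G| = 10 for each irreducible chi in the table:
  <chi_rho, chi_1> = (1/10)[1*(7)*conj(1) + 2*(2 - sqrt(5))*conj(1) + 2*(2 + sqrt(5))*conj(1) + 5*(1)*conj(1)]
      = (1/10)[(7) + (4 - 2*sqrt(5)) + (4 + 2*sqrt(5)) + (5)] = 20/10 = 2
  <chi_rho, chi_2> = (1/10)[1*(7)*conj(1) + 2*(2 - sqrt(5))*conj(1) + 2*(2 + sqrt(5))*conj(1) + 5*(1)*conj(-1)]
      = (1/10)[(7) + (4 - 2*sqrt(5)) + (4 + 2*sqrt(5)) + (-5)] = 10/10 = 1
  <chi_rho, chi_3> = (1/10)[1*(7)*conj(2) + 2*(2 - sqrt(5))*conj(-1/2 + sqrt(5)/2) + 2*(2 + sqrt(5))*conj(-sqrt(5)/2 - 1/2) + 5*(1)*conj(0)]
      = (1/10)[(14) + (-7 + 3*sqrt(5)) + (-7 - 3*sqrt(5)) + (0)] = 0/10 = 0
  <chi_rho, chi_4> = (1/10)[1*(7)*conj(2) + 2*(2 - sqrt(5))*conj(-sqrt(5)/2 - 1/2) + 2*(2 + sqrt(5))*conj(-1/2 + sqrt(5)/2) + 5*(1)*conj(0)]
      = (1/10)[(14) + (3 - sqrt(5)) + (sqrt(5) + 3) + (0)] = 20/10 = 2
Dimension check: dim(rho) = sum (mult * dim) = 2*1 + 1*1 + 0*2 + 2*2 = 7 = chi_rho(e) = 7.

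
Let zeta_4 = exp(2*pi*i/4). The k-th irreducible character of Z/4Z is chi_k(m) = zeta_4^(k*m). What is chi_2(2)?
chi_2(2) = zeta_4^4 = 1

Solution. chi_2(2) = zeta_4^(2*2) = zeta_4^4. Since zeta_4^4 = 1, this equals zeta_4^0 = exp(2*pi*i*0/4) = 1.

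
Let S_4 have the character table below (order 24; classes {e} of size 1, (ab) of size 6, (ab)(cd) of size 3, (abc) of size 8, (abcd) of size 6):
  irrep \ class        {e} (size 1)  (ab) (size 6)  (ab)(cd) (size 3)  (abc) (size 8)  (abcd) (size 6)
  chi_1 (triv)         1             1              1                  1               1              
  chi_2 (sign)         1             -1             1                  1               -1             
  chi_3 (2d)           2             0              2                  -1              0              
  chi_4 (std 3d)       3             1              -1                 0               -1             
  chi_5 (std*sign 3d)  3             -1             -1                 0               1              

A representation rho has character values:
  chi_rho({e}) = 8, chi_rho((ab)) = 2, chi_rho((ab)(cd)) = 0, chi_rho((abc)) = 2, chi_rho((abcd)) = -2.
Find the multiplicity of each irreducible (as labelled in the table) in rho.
Multiplicities: chi_1: 1, chi_2: 1, chi_3: 0, chi_4: 2, chi_5: 0.

Proof sketch: Use <chi_rho, chi> = (1/|G|) sum_C |C| * chi_rho(C) * conj(chi(C)) with |G| = 24 for each irreducible chi in the table:
  <chi_rho, chi_1> = (1/24)[1*(8)*conj(1) + 6*(2)*conj(1) + 3*(0)*conj(1) + 8*(2)*conj(1) + 6*(-2)*conj(1)]
      = (1/24)[(8) + (12) + (0) + (16) + (-12)] = 24/24 = 1
  <chi_rho, chi_2> = (1/24)[1*(8)*conj(1) + 6*(2)*conj(-1) + 3*(0)*conj(1) + 8*(2)*conj(1) + 6*(-2)*conj(-1)]
      = (1/24)[(8) + (-12) + (0) + (16) + (12)] = 24/24 = 1
  <chi_rho, chi_3> = (1/24)[1*(8)*conj(2) + 6*(2)*conj(0) + 3*(0)*conj(2) + 8*(2)*conj(-1) + 6*(-2)*conj(0)]
      = (1/24)[(16) + (0) + (0) + (-16) + (0)] = 0/24 = 0
  <chi_rho, chi_4> = (1/24)[1*(8)*conj(3) + 6*(2)*conj(1) + 3*(0)*conj(-1) + 8*(2)*conj(0) + 6*(-2)*conj(-1)]
      = (1/24)[(24) + (12) + (0) + (0) + (12)] = 48/24 = 2
  <chi_rho, chi_5> = (1/24)[1*(8)*conj(3) + 6*(2)*conj(-1) + 3*(0)*conj(-1) + 8*(2)*conj(0) + 6*(-2)*conj(1)]
      = (1/24)[(24) + (-12) + (0) + (0) + (-12)] = 0/24 = 0
Dimension check: dim(rho) = sum (mult * dim) = 1*1 + 1*1 + 0*2 + 2*3 + 0*3 = 8 = chi_rho(e) = 8.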